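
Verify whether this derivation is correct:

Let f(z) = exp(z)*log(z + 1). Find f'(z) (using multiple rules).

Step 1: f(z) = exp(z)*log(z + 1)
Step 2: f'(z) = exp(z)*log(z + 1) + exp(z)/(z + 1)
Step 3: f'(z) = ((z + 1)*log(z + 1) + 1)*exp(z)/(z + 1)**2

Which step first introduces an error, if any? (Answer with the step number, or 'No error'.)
Step 3

Step 3 is incorrect due to a wrong exponent.
The step shows: ((z + 1)*log(z + 1) + 1)*exp(z)/(z + 1)**2
The correct value should be: ((z + 1)*log(z + 1) + 1)*exp(z)/(z + 1)

Explanation: The exponent -1 on z + 1 was incorrectly written as -2: the term ((z + 1)*log(z + 1) + 1)*exp(z)/(z + 1) was incorrectly written as ((z + 1)*log(z + 1) + 1)*exp(z)/(z + 1)**2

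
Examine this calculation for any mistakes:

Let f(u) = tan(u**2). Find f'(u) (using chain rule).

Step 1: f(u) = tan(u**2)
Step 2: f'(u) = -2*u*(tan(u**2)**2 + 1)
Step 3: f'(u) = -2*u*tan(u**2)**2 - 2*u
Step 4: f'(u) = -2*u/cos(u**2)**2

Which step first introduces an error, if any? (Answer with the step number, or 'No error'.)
Step 2

Step 2 is incorrect due to a sign flip.
The step shows: -2*u*(tan(u**2)**2 + 1)
The correct value should be: 2*u*(tan(u**2)**2 + 1)

Explanation: The sign of the whole expression was flipped: the term 2*u*(tan(u**2)**2 + 1) was incorrectly written as -2*u*(tan(u**2)**2 + 1)
The later steps are derived from this incorrect expression, so the error originates in Step 2.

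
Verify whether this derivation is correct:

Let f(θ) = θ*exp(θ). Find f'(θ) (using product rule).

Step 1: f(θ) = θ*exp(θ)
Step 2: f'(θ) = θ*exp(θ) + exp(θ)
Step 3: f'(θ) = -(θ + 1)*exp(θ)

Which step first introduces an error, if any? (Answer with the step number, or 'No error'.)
Step 3

Step 3 is incorrect due to a sign flip.
The step shows: -(θ + 1)*exp(θ)
The correct value should be: (θ + 1)*exp(θ)

Explanation: The sign of the whole expression was flipped: the term (θ + 1)*exp(θ) was incorrectly written as -(θ + 1)*exp(θ)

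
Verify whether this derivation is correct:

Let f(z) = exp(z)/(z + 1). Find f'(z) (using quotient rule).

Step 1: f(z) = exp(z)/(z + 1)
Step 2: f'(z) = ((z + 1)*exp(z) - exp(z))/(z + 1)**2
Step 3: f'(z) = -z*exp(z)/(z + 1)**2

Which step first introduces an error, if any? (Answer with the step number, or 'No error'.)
Step 3

Step 3 is incorrect due to a sign flip.
The step shows: -z*exp(z)/(z + 1)**2
The correct value should be: z*exp(z)/(z + 1)**2

Explanation: The sign of the whole expression was flipped: the term z*exp(z)/(z + 1)**2 was incorrectly written as -z*exp(z)/(z + 1)**2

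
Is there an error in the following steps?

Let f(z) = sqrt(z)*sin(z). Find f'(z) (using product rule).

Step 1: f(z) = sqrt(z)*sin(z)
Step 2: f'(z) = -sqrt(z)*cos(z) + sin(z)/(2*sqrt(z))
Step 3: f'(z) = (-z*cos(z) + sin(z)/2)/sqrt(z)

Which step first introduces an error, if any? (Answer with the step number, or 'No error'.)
Step 2

Step 2 is incorrect due to a sign flip.
The step shows: -sqrt(z)*cos(z) + sin(z)/(2*sqrt(z))
The correct value should be: sqrt(z)*cos(z) + sin(z)/(2*sqrt(z))

Explanation: The sign of one term was flipped: the term sqrt(z)*cos(z) was incorrectly written as -sqrt(z)*cos(z)
The later steps are derived from this incorrect expression, so the error originates in Step 2.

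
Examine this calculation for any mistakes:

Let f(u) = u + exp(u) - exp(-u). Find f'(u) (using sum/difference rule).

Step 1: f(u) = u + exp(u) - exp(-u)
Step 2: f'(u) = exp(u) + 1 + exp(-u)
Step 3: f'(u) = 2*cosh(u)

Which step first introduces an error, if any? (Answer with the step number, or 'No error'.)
Step 3

Step 3 is incorrect due to a dropped term.
The step shows: 2*cosh(u)
The correct value should be: 2*cosh(u) + 1

Explanation: A term was dropped: the term 1 was incorrectly omitted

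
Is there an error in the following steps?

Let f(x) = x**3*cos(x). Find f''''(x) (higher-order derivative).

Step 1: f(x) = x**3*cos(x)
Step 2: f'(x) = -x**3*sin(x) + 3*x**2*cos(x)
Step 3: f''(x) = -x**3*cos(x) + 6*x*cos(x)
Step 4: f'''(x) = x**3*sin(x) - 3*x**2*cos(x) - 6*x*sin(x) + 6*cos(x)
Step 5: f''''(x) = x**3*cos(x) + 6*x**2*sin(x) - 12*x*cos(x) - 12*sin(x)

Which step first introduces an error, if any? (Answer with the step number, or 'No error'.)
Step 3

Step 3 is incorrect due to a dropped term.
The step shows: -x**3*cos(x) + 6*x*cos(x)
The correct value should be: -x**3*cos(x) - 6*x**2*sin(x) + 6*x*cos(x)

Explanation: A term was dropped: the term -6*x**2*sin(x) was incorrectly omitted
The later steps are derived from this incorrect expression, so the error originates in Step 3.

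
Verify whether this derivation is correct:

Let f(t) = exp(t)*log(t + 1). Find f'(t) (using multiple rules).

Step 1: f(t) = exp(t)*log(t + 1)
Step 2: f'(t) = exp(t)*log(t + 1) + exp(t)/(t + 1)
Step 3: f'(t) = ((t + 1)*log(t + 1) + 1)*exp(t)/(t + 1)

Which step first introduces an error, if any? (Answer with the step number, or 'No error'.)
No error

All steps in this derivation are correct.
The final answer f'(t) = ((t + 1)*log(t + 1) + 1)*exp(t)/(t + 1) is valid.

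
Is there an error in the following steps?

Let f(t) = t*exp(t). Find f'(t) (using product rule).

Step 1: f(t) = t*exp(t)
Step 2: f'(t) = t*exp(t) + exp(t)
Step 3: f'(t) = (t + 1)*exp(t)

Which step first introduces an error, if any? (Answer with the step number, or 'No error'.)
No error

All steps in this derivation are correct.
The final answer f'(t) = (t + 1)*exp(t) is valid.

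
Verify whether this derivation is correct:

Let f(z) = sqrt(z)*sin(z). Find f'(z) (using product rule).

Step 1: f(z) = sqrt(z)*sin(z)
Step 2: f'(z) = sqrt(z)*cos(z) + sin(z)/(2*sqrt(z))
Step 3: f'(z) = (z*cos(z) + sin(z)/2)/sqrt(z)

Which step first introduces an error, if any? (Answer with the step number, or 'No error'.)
No error

All steps in this derivation are correct.
The final answer f'(z) = (z*cos(z) + sin(z)/2)/sqrt(z) is valid.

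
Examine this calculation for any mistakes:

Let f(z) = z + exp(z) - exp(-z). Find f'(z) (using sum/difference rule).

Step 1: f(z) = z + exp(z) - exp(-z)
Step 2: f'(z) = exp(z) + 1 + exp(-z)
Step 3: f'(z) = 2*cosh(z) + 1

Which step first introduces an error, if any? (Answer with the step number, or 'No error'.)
No error

All steps in this derivation are correct.
The final answer f'(z) = 2*cosh(z) + 1 is valid.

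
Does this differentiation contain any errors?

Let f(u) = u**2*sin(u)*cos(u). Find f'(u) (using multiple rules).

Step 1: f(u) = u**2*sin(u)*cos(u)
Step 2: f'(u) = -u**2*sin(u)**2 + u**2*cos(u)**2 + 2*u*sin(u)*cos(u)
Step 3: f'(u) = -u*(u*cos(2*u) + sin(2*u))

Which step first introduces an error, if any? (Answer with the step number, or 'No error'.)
Step 3

Step 3 is incorrect due to a sign flip.
The step shows: -u*(u*cos(2*u) + sin(2*u))
The correct value should be: u*(u*cos(2*u) + sin(2*u))

Explanation: The sign of the whole expression was flipped: the term u*(u*cos(2*u) + sin(2*u)) was incorrectly written as -u*(u*cos(2*u) + sin(2*u))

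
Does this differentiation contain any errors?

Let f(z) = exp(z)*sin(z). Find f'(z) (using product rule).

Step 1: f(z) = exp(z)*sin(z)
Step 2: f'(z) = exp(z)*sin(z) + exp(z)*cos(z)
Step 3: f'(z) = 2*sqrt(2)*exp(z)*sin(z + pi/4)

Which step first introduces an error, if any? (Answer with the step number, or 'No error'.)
Step 3

Step 3 is incorrect due to a wrong exponent.
The step shows: 2*sqrt(2)*exp(z)*sin(z + pi/4)
The correct value should be: sqrt(2)*exp(z)*sin(z + pi/4)

Explanation: The exponent 1/2 on 2 was incorrectly written as 3/2: the term sqrt(2)*exp(z)*sin(z + pi/4) was incorrectly written as 2*sqrt(2)*exp(z)*sin(z + pi/4)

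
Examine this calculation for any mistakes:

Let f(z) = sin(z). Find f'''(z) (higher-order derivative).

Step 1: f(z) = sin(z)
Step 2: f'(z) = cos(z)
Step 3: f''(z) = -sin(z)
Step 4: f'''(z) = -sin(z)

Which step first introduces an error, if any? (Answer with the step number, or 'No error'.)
Step 4

Step 4 is incorrect due to a wrong trig function.
The step shows: -sin(z)
The correct value should be: -cos(z)

Explanation: cos(z) was incorrectly written as sin(z): the term -cos(z) was incorrectly written as -sin(z)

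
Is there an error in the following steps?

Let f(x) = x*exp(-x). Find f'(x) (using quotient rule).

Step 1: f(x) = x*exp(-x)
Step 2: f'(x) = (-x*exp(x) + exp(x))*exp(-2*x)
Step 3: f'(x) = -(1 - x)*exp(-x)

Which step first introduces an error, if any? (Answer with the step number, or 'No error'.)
Step 3

Step 3 is incorrect due to a sign flip.
The step shows: -(1 - x)*exp(-x)
The correct value should be: (1 - x)*exp(-x)

Explanation: The sign of the whole expression was flipped: the term (1 - x)*exp(-x) was incorrectly written as -(1 - x)*exp(-x)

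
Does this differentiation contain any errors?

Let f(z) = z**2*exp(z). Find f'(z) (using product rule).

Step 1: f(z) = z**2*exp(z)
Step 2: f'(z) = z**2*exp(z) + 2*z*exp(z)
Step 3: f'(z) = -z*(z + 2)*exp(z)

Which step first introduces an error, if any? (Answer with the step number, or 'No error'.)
Step 3

Step 3 is incorrect due to a sign flip.
The step shows: -z*(z + 2)*exp(z)
The correct value should be: z*(z + 2)*exp(z)

Explanation: The sign of the whole expression was flipped: the term z*(z + 2)*exp(z) was incorrectly written as -z*(z + 2)*exp(z)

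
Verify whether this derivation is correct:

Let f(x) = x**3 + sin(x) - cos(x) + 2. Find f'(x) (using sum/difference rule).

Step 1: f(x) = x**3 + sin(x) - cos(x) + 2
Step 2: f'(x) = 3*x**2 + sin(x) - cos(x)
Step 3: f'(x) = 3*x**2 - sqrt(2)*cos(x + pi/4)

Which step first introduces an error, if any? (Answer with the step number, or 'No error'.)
Step 2

Step 2 is incorrect due to a sign flip.
The step shows: 3*x**2 + sin(x) - cos(x)
The correct value should be: 3*x**2 + sin(x) + cos(x)

Explanation: The sign of one term was flipped: the term cos(x) was incorrectly written as -cos(x)
The later steps are derived from this incorrect expression, so the error originates in Step 2.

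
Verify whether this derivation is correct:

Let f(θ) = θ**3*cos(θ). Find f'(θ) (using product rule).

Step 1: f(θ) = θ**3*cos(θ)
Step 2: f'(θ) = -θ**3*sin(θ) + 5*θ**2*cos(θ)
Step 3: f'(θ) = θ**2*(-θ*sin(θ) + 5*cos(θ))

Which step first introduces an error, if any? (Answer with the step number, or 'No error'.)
Step 2

Step 2 is incorrect due to a wrong coefficient.
The step shows: -θ**3*sin(θ) + 5*θ**2*cos(θ)
The correct value should be: -θ**3*sin(θ) + 3*θ**2*cos(θ)

Explanation: The coefficient 3 was incorrectly written as 5: the term 3*θ**2*cos(θ) was incorrectly written as 5*θ**2*cos(θ)
The later steps are derived from this incorrect expression, so the error originates in Step 2.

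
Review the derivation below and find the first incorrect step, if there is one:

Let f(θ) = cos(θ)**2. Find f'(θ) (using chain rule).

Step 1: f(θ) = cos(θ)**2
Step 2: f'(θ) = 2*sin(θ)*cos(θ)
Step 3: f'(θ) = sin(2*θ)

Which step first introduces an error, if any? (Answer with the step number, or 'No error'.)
Step 2

Step 2 is incorrect due to a sign flip.
The step shows: 2*sin(θ)*cos(θ)
The correct value should be: -2*sin(θ)*cos(θ)

Explanation: The sign of the whole expression was flipped: the term -2*sin(θ)*cos(θ) was incorrectly written as 2*sin(θ)*cos(θ)
The later steps are derived from this incorrect expression, so the error originates in Step 2.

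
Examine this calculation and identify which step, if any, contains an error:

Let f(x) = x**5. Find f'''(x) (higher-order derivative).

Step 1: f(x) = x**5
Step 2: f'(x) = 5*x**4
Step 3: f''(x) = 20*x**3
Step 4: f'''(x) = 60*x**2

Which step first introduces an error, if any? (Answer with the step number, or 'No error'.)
No error

All steps in this derivation are correct.
The final answer f'''(x) = 60*x**2 is valid.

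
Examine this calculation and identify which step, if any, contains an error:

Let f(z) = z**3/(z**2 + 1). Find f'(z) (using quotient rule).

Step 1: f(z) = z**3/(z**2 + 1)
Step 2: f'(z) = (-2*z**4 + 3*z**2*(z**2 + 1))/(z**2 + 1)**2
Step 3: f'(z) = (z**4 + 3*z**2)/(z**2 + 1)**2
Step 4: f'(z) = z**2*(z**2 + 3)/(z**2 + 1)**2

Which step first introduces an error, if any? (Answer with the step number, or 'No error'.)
No error

All steps in this derivation are correct.
The final answer f'(z) = z**2*(z**2 + 3)/(z**2 + 1)**2 is valid.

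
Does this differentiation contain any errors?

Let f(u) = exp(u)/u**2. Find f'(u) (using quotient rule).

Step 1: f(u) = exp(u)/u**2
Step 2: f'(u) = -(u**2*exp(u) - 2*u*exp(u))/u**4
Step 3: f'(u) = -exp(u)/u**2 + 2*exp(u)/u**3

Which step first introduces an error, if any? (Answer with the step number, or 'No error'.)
Step 2

Step 2 is incorrect due to a sign flip.
The step shows: -(u**2*exp(u) - 2*u*exp(u))/u**4
The correct value should be: (u**2*exp(u) - 2*u*exp(u))/u**4

Explanation: The sign of the whole expression was flipped: the term (u**2*exp(u) - 2*u*exp(u))/u**4 was incorrectly written as -(u**2*exp(u) - 2*u*exp(u))/u**4
The later steps are derived from this incorrect expression, so the error originates in Step 2.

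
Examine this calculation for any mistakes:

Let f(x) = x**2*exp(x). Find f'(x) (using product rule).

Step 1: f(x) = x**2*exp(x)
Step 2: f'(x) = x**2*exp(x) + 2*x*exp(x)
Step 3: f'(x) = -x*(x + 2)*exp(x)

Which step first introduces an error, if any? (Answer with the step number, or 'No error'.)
Step 3

Step 3 is incorrect due to a sign flip.
The step shows: -x*(x + 2)*exp(x)
The correct value should be: x*(x + 2)*exp(x)

Explanation: The sign of the whole expression was flipped: the term x*(x + 2)*exp(x) was incorrectly written as -x*(x + 2)*exp(x)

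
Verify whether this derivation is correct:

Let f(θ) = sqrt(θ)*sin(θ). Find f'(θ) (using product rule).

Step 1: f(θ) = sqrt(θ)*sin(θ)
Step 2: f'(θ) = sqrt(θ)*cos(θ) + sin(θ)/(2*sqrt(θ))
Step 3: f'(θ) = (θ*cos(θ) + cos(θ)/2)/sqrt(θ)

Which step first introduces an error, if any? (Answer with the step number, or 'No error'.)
Step 3

Step 3 is incorrect due to a wrong trig function.
The step shows: (θ*cos(θ) + cos(θ)/2)/sqrt(θ)
The correct value should be: (θ*cos(θ) + sin(θ)/2)/sqrt(θ)

Explanation: sin(θ) was incorrectly written as cos(θ): the term (θ*cos(θ) + sin(θ)/2)/sqrt(θ) was incorrectly written as (θ*cos(θ) + cos(θ)/2)/sqrt(θ)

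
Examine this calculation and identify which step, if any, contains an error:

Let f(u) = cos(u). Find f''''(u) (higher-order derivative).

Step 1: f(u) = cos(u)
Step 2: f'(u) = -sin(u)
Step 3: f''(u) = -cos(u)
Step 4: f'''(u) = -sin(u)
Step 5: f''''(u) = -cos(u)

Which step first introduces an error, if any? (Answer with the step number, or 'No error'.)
Step 4

Step 4 is incorrect due to a sign flip.
The step shows: -sin(u)
The correct value should be: sin(u)

Explanation: The sign of the whole expression was flipped: the term sin(u) was incorrectly written as -sin(u)
The later steps are derived from this incorrect expression, so the error originates in Step 4.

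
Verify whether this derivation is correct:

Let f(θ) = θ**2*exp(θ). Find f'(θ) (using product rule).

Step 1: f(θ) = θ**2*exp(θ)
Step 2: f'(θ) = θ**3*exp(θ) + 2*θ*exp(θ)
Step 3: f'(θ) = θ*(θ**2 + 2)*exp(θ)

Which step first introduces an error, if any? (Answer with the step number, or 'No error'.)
Step 2

Step 2 is incorrect due to a wrong exponent.
The step shows: θ**3*exp(θ) + 2*θ*exp(θ)
The correct value should be: θ**2*exp(θ) + 2*θ*exp(θ)

Explanation: The exponent 2 on θ was incorrectly written as 3: the term θ**2*exp(θ) was incorrectly written as θ**3*exp(θ)
The later steps are derived from this incorrect expression, so the error originates in Step 2.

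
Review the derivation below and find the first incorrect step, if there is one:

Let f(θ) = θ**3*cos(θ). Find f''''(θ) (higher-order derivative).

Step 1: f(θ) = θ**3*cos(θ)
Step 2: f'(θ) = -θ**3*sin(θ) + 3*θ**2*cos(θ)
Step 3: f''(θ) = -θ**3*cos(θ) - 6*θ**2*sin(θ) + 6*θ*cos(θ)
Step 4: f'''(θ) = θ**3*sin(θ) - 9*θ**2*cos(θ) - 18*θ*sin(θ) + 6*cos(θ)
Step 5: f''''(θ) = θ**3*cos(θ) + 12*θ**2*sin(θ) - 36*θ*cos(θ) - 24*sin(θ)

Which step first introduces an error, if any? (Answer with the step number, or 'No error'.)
No error

All steps in this derivation are correct.
The final answer f''''(θ) = θ**3*cos(θ) + 12*θ**2*sin(θ) - 36*θ*cos(θ) - 24*sin(θ) is valid.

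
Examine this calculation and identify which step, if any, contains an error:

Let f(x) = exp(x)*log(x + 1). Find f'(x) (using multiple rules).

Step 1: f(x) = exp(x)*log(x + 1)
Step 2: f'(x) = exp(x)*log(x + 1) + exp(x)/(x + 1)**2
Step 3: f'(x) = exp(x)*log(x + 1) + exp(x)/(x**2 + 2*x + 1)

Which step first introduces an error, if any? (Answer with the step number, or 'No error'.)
Step 2

Step 2 is incorrect due to a wrong exponent.
The step shows: exp(x)*log(x + 1) + exp(x)/(x + 1)**2
The correct value should be: exp(x)*log(x + 1) + exp(x)/(x + 1)

Explanation: The exponent -1 on x + 1 was incorrectly written as -2: the term exp(x)/(x + 1) was incorrectly written as exp(x)/(x + 1)**2
The later steps are derived from this incorrect expression, so the error originates in Step 2.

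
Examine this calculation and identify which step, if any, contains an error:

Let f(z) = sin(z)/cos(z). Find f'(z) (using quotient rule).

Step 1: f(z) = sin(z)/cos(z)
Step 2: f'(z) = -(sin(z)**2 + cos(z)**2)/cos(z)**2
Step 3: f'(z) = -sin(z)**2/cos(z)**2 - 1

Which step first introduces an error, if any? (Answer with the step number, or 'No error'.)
Step 2

Step 2 is incorrect due to a sign flip.
The step shows: -(sin(z)**2 + cos(z)**2)/cos(z)**2
The correct value should be: (sin(z)**2 + cos(z)**2)/cos(z)**2

Explanation: The sign of the whole expression was flipped: the term (sin(z)**2 + cos(z)**2)/cos(z)**2 was incorrectly written as -(sin(z)**2 + cos(z)**2)/cos(z)**2
The later steps are derived from this incorrect expression, so the error originates in Step 2.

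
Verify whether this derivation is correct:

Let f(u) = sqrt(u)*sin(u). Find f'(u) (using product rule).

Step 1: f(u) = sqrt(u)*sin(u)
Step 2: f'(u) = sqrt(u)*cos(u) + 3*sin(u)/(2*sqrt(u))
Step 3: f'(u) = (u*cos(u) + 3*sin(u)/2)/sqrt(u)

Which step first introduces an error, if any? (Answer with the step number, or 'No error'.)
Step 2

Step 2 is incorrect due to a wrong coefficient.
The step shows: sqrt(u)*cos(u) + 3*sin(u)/(2*sqrt(u))
The correct value should be: sqrt(u)*cos(u) + sin(u)/(2*sqrt(u))

Explanation: The coefficient 1/2 was incorrectly written as 3/2: the term sin(u)/(2*sqrt(u)) was incorrectly written as 3*sin(u)/(2*sqrt(u))
The later steps are derived from this incorrect expression, so the error originates in Step 2.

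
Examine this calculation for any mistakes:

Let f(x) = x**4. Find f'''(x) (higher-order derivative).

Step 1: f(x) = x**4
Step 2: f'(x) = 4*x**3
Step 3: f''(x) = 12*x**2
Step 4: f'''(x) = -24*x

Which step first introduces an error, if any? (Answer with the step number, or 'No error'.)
Step 4

Step 4 is incorrect due to a sign flip.
The step shows: -24*x
The correct value should be: 24*x

Explanation: The sign of the whole expression was flipped: the term 24*x was incorrectly written as -24*x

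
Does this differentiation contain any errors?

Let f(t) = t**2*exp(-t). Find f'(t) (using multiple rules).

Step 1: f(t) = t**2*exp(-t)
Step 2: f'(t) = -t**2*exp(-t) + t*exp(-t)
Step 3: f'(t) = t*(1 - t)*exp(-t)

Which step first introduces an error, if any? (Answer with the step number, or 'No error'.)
Step 2

Step 2 is incorrect due to a wrong coefficient.
The step shows: -t**2*exp(-t) + t*exp(-t)
The correct value should be: -t**2*exp(-t) + 2*t*exp(-t)

Explanation: The coefficient 2 was incorrectly written as 1: the term 2*t*exp(-t) was incorrectly written as t*exp(-t)
The later steps are derived from this incorrect expression, so the error originates in Step 2.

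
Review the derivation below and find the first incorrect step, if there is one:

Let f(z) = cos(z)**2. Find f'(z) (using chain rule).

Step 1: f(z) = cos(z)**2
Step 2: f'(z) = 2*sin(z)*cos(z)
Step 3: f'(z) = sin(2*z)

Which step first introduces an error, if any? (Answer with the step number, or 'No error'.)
Step 2

Step 2 is incorrect due to a sign flip.
The step shows: 2*sin(z)*cos(z)
The correct value should be: -2*sin(z)*cos(z)

Explanation: The sign of the whole expression was flipped: the term -2*sin(z)*cos(z) was incorrectly written as 2*sin(z)*cos(z)
The later steps are derived from this incorrect expression, so the error originates in Step 2.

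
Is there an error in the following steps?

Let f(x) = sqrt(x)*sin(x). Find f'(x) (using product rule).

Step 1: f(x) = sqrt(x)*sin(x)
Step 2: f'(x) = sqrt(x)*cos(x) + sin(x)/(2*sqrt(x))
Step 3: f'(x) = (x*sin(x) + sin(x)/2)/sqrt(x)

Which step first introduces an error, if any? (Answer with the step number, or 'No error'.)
Step 3

Step 3 is incorrect due to a wrong trig function.
The step shows: (x*sin(x) + sin(x)/2)/sqrt(x)
The correct value should be: (x*cos(x) + sin(x)/2)/sqrt(x)

Explanation: cos(x) was incorrectly written as sin(x): the term (x*cos(x) + sin(x)/2)/sqrt(x) was incorrectly written as (x*sin(x) + sin(x)/2)/sqrt(x)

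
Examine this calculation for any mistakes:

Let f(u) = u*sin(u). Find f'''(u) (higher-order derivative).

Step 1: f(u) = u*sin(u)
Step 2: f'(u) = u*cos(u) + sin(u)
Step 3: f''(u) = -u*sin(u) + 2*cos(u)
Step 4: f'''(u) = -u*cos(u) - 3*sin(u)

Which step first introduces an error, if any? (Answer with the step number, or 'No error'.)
No error

All steps in this derivation are correct.
The final answer f'''(u) = -u*cos(u) - 3*sin(u) is valid.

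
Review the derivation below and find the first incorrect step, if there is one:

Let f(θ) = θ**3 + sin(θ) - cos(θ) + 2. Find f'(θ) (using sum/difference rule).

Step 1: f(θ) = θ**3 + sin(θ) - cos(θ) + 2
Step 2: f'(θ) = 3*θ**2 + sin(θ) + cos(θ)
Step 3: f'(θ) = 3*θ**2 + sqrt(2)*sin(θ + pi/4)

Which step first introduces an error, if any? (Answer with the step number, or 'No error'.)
No error

All steps in this derivation are correct.
The final answer f'(θ) = 3*θ**2 + sqrt(2)*sin(θ + pi/4) is valid.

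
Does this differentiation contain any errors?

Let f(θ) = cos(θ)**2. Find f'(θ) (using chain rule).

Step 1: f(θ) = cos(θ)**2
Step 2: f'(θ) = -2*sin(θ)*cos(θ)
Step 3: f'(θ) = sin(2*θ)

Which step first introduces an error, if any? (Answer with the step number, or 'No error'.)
Step 3

Step 3 is incorrect due to a sign flip.
The step shows: sin(2*θ)
The correct value should be: -sin(2*θ)

Explanation: The sign of the whole expression was flipped: the term -sin(2*θ) was incorrectly written as sin(2*θ)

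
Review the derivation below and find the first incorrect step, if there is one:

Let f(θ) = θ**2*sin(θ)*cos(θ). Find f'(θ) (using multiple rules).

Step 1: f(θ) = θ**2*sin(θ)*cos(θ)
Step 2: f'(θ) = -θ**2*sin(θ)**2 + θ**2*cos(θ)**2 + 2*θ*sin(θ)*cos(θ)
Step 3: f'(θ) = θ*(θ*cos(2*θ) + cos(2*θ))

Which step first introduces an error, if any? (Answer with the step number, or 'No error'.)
Step 3

Step 3 is incorrect due to a wrong trig function.
The step shows: θ*(θ*cos(2*θ) + cos(2*θ))
The correct value should be: θ*(θ*cos(2*θ) + sin(2*θ))

Explanation: sin(2*θ) was incorrectly written as cos(2*θ): the term θ*(θ*cos(2*θ) + sin(2*θ)) was incorrectly written as θ*(θ*cos(2*θ) + cos(2*θ))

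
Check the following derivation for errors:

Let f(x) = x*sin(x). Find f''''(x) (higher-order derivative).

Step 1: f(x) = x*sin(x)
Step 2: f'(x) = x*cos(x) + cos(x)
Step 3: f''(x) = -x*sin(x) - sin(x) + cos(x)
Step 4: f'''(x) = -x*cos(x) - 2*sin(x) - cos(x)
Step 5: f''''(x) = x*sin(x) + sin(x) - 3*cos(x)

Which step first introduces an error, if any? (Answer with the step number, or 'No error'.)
Step 2

Step 2 is incorrect due to a wrong trig function.
The step shows: x*cos(x) + cos(x)
The correct value should be: x*cos(x) + sin(x)

Explanation: sin(x) was incorrectly written as cos(x): the term sin(x) was incorrectly written as cos(x)
The later steps are derived from this incorrect expression, so the error originates in Step 2.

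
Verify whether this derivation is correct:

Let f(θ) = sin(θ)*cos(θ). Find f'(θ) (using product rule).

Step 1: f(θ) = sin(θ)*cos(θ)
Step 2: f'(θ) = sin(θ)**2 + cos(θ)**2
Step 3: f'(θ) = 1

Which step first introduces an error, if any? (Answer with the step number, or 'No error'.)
Step 2

Step 2 is incorrect due to a sign flip.
The step shows: sin(θ)**2 + cos(θ)**2
The correct value should be: -sin(θ)**2 + cos(θ)**2

Explanation: The sign of one term was flipped: the term -sin(θ)**2 was incorrectly written as sin(θ)**2
The later steps are derived from this incorrect expression, so the error originates in Step 2.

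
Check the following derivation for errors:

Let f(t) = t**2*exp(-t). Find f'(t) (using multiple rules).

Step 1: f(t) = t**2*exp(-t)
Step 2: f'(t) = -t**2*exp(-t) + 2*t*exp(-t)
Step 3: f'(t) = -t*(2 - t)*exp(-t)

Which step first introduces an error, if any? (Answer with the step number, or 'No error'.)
Step 3

Step 3 is incorrect due to a sign flip.
The step shows: -t*(2 - t)*exp(-t)
The correct value should be: t*(2 - t)*exp(-t)

Explanation: The sign of the whole expression was flipped: the term t*(2 - t)*exp(-t) was incorrectly written as -t*(2 - t)*exp(-t)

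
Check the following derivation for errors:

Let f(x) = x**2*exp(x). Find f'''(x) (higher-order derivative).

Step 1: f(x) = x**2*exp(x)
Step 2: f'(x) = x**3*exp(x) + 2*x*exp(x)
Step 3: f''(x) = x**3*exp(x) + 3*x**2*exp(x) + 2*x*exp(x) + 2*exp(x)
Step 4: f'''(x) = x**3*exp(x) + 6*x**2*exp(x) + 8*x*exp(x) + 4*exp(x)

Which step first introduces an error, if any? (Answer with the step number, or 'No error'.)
Step 2

Step 2 is incorrect due to a wrong exponent.
The step shows: x**3*exp(x) + 2*x*exp(x)
The correct value should be: x**2*exp(x) + 2*x*exp(x)

Explanation: The exponent 2 on x was incorrectly written as 3: the term x**2*exp(x) was incorrectly written as x**3*exp(x)
The later steps are derived from this incorrect expression, so the error originates in Step 2.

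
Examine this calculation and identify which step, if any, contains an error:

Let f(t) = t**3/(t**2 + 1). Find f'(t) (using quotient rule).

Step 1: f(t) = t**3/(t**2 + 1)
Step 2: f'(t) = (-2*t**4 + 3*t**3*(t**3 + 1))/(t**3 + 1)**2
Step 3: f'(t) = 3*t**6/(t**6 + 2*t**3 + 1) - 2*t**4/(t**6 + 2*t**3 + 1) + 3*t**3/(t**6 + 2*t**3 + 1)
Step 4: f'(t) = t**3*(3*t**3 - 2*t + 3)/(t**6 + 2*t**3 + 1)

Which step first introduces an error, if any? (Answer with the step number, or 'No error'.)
Step 2

Step 2 is incorrect due to a wrong exponent.
The step shows: (-2*t**4 + 3*t**3*(t**3 + 1))/(t**3 + 1)**2
The correct value should be: (-2*t**4 + 3*t**2*(t**2 + 1))/(t**2 + 1)**2

Explanation: The exponent 2 on t was incorrectly written as 3: the term (-2*t**4 + 3*t**2*(t**2 + 1))/(t**2 + 1)**2 was incorrectly written as (-2*t**4 + 3*t**3*(t**3 + 1))/(t**3 + 1)**2
The later steps are derived from this incorrect expression, so the error originates in Step 2.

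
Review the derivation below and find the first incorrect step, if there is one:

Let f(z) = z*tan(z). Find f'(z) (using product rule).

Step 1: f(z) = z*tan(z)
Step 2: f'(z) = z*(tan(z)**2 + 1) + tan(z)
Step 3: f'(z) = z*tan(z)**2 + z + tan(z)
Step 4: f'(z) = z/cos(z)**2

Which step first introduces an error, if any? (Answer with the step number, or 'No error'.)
Step 4

Step 4 is incorrect due to a dropped term.
The step shows: z/cos(z)**2
The correct value should be: z/cos(z)**2 + tan(z)

Explanation: A term was dropped: the term tan(z) was incorrectly omitted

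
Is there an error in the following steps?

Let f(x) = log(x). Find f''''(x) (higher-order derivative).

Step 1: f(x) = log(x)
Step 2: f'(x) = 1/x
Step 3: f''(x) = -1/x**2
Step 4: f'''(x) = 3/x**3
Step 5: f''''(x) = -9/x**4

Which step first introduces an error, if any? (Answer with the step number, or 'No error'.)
Step 4

Step 4 is incorrect due to a wrong coefficient.
The step shows: 3/x**3
The correct value should be: 2/x**3

Explanation: The coefficient 2 was incorrectly written as 3: the term 2/x**3 was incorrectly written as 3/x**3
The later steps are derived from this incorrect expression, so the error originates in Step 4.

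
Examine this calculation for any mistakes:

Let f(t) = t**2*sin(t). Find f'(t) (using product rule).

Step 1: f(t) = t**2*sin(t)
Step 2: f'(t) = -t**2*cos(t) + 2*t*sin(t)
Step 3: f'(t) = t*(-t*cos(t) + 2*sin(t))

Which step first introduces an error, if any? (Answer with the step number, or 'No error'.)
Step 2

Step 2 is incorrect due to a sign flip.
The step shows: -t**2*cos(t) + 2*t*sin(t)
The correct value should be: t**2*cos(t) + 2*t*sin(t)

Explanation: The sign of one term was flipped: the term t**2*cos(t) was incorrectly written as -t**2*cos(t)
The later steps are derived from this incorrect expression, so the error originates in Step 2.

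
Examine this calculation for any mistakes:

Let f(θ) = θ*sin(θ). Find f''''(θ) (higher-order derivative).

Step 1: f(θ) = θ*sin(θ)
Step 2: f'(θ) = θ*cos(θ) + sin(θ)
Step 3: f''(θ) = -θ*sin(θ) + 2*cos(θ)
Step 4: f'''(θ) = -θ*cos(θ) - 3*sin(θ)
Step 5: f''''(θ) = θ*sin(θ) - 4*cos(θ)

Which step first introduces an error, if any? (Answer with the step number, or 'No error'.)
No error

All steps in this derivation are correct.
The final answer f''''(θ) = θ*sin(θ) - 4*cos(θ) is valid.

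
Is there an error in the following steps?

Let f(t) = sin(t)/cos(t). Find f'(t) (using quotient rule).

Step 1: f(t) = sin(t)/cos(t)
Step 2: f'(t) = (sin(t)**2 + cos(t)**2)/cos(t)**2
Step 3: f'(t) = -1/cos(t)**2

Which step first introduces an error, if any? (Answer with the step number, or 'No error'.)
Step 3

Step 3 is incorrect due to a sign flip.
The step shows: -1/cos(t)**2
The correct value should be: cos(t)**(-2)

Explanation: The sign of the whole expression was flipped: the term cos(t)**(-2) was incorrectly written as -1/cos(t)**2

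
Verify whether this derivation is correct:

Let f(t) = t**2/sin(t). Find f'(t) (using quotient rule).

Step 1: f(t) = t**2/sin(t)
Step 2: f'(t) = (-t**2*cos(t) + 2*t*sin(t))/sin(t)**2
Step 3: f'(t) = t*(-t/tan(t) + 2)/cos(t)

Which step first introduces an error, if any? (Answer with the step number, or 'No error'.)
Step 3

Step 3 is incorrect due to a wrong trig function.
The step shows: t*(-t/tan(t) + 2)/cos(t)
The correct value should be: t*(-t/tan(t) + 2)/sin(t)

Explanation: sin(t) was incorrectly written as cos(t): the term t*(-t/tan(t) + 2)/sin(t) was incorrectly written as t*(-t/tan(t) + 2)/cos(t)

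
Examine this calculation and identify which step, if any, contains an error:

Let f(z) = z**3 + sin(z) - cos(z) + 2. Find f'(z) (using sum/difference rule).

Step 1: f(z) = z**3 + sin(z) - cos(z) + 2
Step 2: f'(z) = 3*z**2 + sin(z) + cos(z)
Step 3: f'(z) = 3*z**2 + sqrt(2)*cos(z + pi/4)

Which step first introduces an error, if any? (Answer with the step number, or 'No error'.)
Step 3

Step 3 is incorrect due to a wrong trig function.
The step shows: 3*z**2 + sqrt(2)*cos(z + pi/4)
The correct value should be: 3*z**2 + sqrt(2)*sin(z + pi/4)

Explanation: sin(z + pi/4) was incorrectly written as cos(z + pi/4): the term sqrt(2)*sin(z + pi/4) was incorrectly written as sqrt(2)*cos(z + pi/4)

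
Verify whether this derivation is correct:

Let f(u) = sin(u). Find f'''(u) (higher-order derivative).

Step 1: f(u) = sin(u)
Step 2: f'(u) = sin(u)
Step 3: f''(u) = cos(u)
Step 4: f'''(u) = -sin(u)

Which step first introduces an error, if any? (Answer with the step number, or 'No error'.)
Step 2

Step 2 is incorrect due to a wrong trig function.
The step shows: sin(u)
The correct value should be: cos(u)

Explanation: cos(u) was incorrectly written as sin(u): the term cos(u) was incorrectly written as sin(u)
The later steps are derived from this incorrect expression, so the error originates in Step 2.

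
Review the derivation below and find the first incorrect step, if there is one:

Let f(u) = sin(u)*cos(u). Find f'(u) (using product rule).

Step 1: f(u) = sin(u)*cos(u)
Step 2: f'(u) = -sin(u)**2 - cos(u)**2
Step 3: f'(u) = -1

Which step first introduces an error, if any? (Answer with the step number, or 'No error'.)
Step 2

Step 2 is incorrect due to a sign flip.
The step shows: -sin(u)**2 - cos(u)**2
The correct value should be: -sin(u)**2 + cos(u)**2

Explanation: The sign of one term was flipped: the term cos(u)**2 was incorrectly written as -cos(u)**2
The later steps are derived from this incorrect expression, so the error originates in Step 2.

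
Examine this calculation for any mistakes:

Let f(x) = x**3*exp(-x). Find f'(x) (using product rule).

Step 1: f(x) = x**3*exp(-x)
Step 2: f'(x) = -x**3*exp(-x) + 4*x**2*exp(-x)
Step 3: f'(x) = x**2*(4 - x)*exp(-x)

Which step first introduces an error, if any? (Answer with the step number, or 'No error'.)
Step 2

Step 2 is incorrect due to a wrong coefficient.
The step shows: -x**3*exp(-x) + 4*x**2*exp(-x)
The correct value should be: -x**3*exp(-x) + 3*x**2*exp(-x)

Explanation: The coefficient 3 was incorrectly written as 4: the term 3*x**2*exp(-x) was incorrectly written as 4*x**2*exp(-x)
The later steps are derived from this incorrect expression, so the error originates in Step 2.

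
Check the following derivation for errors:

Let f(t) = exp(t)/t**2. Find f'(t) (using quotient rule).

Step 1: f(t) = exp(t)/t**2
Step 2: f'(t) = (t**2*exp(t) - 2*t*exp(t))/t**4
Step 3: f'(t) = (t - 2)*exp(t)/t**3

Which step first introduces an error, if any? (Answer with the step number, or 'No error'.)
No error

All steps in this derivation are correct.
The final answer f'(t) = (t - 2)*exp(t)/t**3 is valid.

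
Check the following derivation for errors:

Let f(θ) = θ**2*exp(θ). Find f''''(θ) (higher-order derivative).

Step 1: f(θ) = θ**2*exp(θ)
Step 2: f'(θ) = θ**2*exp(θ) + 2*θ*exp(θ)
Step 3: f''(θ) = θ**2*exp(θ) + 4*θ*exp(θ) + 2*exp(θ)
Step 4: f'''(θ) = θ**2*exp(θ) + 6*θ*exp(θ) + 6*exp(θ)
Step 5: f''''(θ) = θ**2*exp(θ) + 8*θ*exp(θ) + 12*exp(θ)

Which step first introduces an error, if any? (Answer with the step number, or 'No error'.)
No error

All steps in this derivation are correct.
The final answer f''''(θ) = θ**2*exp(θ) + 8*θ*exp(θ) + 12*exp(θ) is valid.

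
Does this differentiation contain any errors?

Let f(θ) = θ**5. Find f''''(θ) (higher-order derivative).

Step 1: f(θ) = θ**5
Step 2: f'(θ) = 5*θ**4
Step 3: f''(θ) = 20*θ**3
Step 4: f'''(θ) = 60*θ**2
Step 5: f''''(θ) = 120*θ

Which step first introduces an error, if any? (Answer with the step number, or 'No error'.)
No error

All steps in this derivation are correct.
The final answer f''''(θ) = 120*θ is valid.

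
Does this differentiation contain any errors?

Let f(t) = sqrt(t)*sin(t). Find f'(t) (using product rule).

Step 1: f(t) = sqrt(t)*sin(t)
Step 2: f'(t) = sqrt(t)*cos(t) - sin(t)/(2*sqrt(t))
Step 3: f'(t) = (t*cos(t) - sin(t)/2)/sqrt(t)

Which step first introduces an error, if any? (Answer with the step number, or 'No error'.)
Step 2

Step 2 is incorrect due to a sign flip.
The step shows: sqrt(t)*cos(t) - sin(t)/(2*sqrt(t))
The correct value should be: sqrt(t)*cos(t) + sin(t)/(2*sqrt(t))

Explanation: The sign of one term was flipped: the term sin(t)/(2*sqrt(t)) was incorrectly written as -sin(t)/(2*sqrt(t))
The later steps are derived from this incorrect expression, so the error originates in Step 2.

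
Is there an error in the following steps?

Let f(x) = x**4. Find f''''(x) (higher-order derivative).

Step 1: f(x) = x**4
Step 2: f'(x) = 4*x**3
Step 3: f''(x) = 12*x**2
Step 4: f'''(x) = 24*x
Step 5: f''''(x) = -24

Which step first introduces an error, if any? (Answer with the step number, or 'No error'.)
Step 5

Step 5 is incorrect due to a sign flip.
The step shows: -24
The correct value should be: 24

Explanation: The sign of the whole expression was flipped: the term 24 was incorrectly written as -24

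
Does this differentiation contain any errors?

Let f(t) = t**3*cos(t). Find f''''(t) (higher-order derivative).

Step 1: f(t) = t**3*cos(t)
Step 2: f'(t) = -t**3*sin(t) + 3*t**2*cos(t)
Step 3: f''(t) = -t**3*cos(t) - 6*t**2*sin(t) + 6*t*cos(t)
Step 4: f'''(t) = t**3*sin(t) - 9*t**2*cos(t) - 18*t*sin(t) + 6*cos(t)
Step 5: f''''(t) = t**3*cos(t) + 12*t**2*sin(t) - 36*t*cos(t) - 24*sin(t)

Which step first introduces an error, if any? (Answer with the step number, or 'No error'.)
No error

All steps in this derivation are correct.
The final answer f''''(t) = t**3*cos(t) + 12*t**2*sin(t) - 36*t*cos(t) - 24*sin(t) is valid.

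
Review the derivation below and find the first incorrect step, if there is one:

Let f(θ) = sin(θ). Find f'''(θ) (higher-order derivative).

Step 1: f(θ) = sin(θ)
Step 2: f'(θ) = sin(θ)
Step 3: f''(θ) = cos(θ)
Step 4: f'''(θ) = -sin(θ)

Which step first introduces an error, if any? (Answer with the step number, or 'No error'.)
Step 2

Step 2 is incorrect due to a wrong trig function.
The step shows: sin(θ)
The correct value should be: cos(θ)

Explanation: cos(θ) was incorrectly written as sin(θ): the term cos(θ) was incorrectly written as sin(θ)
The later steps are derived from this incorrect expression, so the error originates in Step 2.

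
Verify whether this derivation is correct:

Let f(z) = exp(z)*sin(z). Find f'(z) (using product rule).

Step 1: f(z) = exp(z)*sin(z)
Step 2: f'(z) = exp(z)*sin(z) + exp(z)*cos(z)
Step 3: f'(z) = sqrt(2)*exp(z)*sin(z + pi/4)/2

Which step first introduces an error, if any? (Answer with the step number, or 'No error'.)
Step 3

Step 3 is incorrect due to a wrong exponent.
The step shows: sqrt(2)*exp(z)*sin(z + pi/4)/2
The correct value should be: sqrt(2)*exp(z)*sin(z + pi/4)

Explanation: The exponent 1/2 on 2 was incorrectly written as -1/2: the term sqrt(2)*exp(z)*sin(z + pi/4) was incorrectly written as sqrt(2)*exp(z)*sin(z + pi/4)/2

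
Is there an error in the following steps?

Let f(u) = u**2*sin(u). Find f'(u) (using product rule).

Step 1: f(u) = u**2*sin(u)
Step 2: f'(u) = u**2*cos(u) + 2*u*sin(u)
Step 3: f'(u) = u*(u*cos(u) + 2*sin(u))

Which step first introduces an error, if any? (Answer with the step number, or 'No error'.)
No error

All steps in this derivation are correct.
The final answer f'(u) = u*(u*cos(u) + 2*sin(u)) is valid.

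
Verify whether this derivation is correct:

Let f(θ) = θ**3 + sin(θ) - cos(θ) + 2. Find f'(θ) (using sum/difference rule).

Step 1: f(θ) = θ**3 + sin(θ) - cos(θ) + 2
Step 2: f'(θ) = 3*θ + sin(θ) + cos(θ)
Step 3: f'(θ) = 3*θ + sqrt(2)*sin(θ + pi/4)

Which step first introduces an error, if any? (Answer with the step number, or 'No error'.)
Step 2

Step 2 is incorrect due to a wrong exponent.
The step shows: 3*θ + sin(θ) + cos(θ)
The correct value should be: 3*θ**2 + sin(θ) + cos(θ)

Explanation: The exponent 2 on θ was incorrectly written as 1: the term 3*θ**2 was incorrectly written as 3*θ
The later steps are derived from this incorrect expression, so the error originates in Step 2.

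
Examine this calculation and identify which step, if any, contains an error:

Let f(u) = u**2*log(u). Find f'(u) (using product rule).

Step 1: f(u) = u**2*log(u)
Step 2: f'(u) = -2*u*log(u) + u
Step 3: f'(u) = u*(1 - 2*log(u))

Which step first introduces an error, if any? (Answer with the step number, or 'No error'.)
Step 2

Step 2 is incorrect due to a sign flip.
The step shows: -2*u*log(u) + u
The correct value should be: 2*u*log(u) + u

Explanation: The sign of one term was flipped: the term 2*u*log(u) was incorrectly written as -2*u*log(u)
The later steps are derived from this incorrect expression, so the error originates in Step 2.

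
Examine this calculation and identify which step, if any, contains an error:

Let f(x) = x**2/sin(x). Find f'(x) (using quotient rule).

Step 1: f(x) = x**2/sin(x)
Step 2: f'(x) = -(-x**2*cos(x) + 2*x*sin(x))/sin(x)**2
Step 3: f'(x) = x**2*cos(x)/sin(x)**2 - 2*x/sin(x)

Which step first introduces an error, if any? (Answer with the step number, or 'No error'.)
Step 2

Step 2 is incorrect due to a sign flip.
The step shows: -(-x**2*cos(x) + 2*x*sin(x))/sin(x)**2
The correct value should be: (-x**2*cos(x) + 2*x*sin(x))/sin(x)**2

Explanation: The sign of the whole expression was flipped: the term (-x**2*cos(x) + 2*x*sin(x))/sin(x)**2 was incorrectly written as -(-x**2*cos(x) + 2*x*sin(x))/sin(x)**2
The later steps are derived from this incorrect expression, so the error originates in Step 2.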